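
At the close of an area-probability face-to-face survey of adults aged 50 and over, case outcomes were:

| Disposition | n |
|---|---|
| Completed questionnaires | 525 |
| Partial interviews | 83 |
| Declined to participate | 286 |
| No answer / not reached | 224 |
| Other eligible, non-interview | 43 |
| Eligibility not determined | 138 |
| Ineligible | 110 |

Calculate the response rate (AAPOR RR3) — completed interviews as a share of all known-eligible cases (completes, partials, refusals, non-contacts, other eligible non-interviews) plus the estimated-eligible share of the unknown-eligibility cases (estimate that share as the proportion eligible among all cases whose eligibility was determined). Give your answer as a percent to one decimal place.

Top = 525
Determined eligible = 525 + 83 + 286 + 224 + 43 = 1161
e = 1161 / (1161 + 110) = 1161 / 1271 = 0.9135
Eligible share of unknowns = 0.9135 × 138 = 126.06
Base = 1161 + 126.06 = 1287.06
RR3 = 525 / 1287.06 = 0.4079

40.8%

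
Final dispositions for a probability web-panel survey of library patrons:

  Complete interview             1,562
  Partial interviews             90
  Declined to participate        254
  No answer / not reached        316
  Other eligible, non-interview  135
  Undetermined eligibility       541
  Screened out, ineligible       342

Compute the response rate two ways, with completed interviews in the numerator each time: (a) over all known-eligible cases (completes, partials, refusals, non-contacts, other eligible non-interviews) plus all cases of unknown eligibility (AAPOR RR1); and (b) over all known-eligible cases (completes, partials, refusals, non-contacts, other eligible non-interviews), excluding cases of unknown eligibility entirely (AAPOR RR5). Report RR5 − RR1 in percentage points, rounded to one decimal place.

Top → 1562
Base → 1562 + 90 + 254 + 316 + 135 + 541 = 2898
RR1 = 1562 / 2898 = 0.5390
Base → 1562 + 90 + 254 + 316 + 135 = 2357
RR5 = 1562 / 2357 = 0.6627
Difference = 66.27 − 53.90 = 12.37 percentage points

12.4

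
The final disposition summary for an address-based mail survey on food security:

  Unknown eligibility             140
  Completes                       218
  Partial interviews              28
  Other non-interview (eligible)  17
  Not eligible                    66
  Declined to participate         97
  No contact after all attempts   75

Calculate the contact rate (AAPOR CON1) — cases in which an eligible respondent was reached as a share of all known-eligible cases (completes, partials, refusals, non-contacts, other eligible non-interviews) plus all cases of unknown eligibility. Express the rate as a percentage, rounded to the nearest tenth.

Numerator = 218 + 28 + 97 + 17 = 360
Denominator = 218 + 28 + 97 + 75 + 17 + 140 = 575
CON1 = 360 / 575 = 0.6261

62.6%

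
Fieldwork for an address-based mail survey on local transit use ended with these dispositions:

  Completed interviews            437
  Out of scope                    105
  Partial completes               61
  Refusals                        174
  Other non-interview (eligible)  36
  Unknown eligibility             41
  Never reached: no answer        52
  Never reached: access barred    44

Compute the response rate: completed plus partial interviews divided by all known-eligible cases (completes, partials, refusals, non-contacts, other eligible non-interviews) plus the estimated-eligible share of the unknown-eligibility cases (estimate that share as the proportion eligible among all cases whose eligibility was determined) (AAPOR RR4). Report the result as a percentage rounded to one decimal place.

No answer / not reached = 52 + 44 = 96
Numerator = 437 + 61 = 498
Determined eligible = 437 + 61 + 174 + 96 + 36 = 804
e = 804 / (804 + 105) = 804 / 909 = 0.8845
Eligible share of unknowns = 0.8845 × 41 = 36.26
Denominator = 804 + 36.26 = 840.26
RR4 = 498 / 840.26 = 0.5927

59.3%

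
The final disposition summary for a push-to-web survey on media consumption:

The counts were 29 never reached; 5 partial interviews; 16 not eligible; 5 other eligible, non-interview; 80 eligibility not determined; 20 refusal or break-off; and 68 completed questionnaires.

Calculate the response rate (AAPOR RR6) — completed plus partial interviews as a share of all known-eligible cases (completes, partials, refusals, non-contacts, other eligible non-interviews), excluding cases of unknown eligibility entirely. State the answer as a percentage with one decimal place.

Num: 68 + 5 = 73
Denominator: 68 + 5 + 20 + 29 + 5 = 127
RR6 = 73 / 127 = 0.5748

57.5%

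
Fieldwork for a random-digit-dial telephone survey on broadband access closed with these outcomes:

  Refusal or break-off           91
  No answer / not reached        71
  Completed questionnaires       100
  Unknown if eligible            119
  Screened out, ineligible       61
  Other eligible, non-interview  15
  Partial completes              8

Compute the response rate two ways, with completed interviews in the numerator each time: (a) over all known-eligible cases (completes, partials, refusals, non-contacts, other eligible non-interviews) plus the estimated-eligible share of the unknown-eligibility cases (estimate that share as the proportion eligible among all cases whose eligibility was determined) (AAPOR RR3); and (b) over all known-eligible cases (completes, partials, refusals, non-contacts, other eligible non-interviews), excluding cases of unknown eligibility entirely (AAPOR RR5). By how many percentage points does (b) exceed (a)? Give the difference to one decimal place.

Numerator: 100
Eligible (known): 100 + 8 + 91 + 71 + 15 = 285
e = 285 / (285 + 61) = 285 / 346 = 0.8237
Estimated eligible among unknowns: 0.8237 × 119 = 98.02
Denom: 285 + 98.02 = 383.02
RR3 = 100 / 383.02 = 0.2611
Denom: 100 + 8 + 91 + 71 + 15 = 285
RR5 = 100 / 285 = 0.3509
Difference = 35.09 − 26.11 = 8.98 percentage points

9.0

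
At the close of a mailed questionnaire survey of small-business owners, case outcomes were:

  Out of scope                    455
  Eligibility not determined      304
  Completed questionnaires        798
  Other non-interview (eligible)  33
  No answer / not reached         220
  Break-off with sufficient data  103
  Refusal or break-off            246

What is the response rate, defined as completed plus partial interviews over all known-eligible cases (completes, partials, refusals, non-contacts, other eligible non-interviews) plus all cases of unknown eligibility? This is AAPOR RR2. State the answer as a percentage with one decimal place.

52.9%

Top → 798 + 103 = 901
Denom → 798 + 103 + 246 + 220 + 33 + 304 = 1704
RR2 = 901 / 1704 = 0.5288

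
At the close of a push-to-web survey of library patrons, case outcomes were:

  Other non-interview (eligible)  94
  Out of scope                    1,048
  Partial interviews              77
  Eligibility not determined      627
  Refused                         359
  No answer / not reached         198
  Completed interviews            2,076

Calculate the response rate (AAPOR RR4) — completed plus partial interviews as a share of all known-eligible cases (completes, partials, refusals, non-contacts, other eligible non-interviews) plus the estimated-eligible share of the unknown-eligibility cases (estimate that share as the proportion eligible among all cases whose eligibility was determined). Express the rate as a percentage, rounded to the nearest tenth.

66.0%

Num: 2076 + 77 = 2153
Known eligible: 2076 + 77 + 359 + 198 + 94 = 2804
e = 2804 / (2804 + 1048) = 2804 / 3852 = 0.7279
Estimated eligible among unknowns: 0.7279 × 627 = 456.39
Denominator: 2804 + 456.39 = 3260.39
RR4 = 2153 / 3260.39 = 0.6604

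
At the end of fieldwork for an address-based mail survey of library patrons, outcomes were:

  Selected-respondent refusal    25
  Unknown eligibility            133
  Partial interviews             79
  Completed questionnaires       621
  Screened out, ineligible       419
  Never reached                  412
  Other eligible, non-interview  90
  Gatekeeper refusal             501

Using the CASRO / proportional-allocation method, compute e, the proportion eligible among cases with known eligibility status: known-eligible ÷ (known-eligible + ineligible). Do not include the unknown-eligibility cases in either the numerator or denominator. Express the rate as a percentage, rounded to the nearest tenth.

Declined to participate = 501 + 25 = 526
Determined eligible = 621 + 79 + 526 + 412 + 90 = 1728
e = 1728 / (1728 + 419) = 1728 / 2147 = 0.8048

80.5%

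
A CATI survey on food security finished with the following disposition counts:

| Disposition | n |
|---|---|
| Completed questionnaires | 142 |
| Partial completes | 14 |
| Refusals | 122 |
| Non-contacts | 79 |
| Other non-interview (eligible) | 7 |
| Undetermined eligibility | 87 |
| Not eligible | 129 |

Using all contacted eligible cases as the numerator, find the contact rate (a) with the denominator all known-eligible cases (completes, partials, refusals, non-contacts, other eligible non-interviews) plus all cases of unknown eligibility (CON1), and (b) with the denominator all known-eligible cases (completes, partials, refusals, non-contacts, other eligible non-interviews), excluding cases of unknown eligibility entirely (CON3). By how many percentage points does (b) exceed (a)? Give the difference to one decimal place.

15.1

Top: 142 + 14 + 122 + 7 = 285
Base: 142 + 14 + 122 + 79 + 7 + 87 = 451
CON1 = 285 / 451 = 0.6319
Base: 142 + 14 + 122 + 79 + 7 = 364
CON3 = 285 / 364 = 0.7830
Difference = 78.30 − 63.19 = 15.11 percentage points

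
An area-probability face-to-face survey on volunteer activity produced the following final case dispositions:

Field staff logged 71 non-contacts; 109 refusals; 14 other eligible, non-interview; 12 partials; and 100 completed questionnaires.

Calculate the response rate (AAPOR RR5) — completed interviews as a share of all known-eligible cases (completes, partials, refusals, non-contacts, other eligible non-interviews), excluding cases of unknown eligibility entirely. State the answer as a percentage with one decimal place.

32.7%

Numerator: 100
Denominator: 100 + 12 + 109 + 71 + 14 = 306
RR5 = 100 / 306 = 0.3268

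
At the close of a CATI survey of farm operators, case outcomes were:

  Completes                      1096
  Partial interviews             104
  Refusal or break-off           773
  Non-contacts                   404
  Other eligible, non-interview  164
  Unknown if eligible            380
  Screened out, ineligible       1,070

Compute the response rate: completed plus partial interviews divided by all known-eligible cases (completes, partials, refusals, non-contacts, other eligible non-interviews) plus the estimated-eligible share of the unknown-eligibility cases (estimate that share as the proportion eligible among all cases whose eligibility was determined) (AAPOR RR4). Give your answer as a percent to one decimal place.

42.7%

Num → 1096 + 104 = 1200
Eligible (known) → 1096 + 104 + 773 + 404 + 164 = 2541
e = 2541 / (2541 + 1070) = 2541 / 3611 = 0.7037
Eligible share of unknowns → 0.7037 × 380 = 267.41
Denom → 2541 + 267.41 = 2808.41
RR4 = 1200 / 2808.41 = 0.4273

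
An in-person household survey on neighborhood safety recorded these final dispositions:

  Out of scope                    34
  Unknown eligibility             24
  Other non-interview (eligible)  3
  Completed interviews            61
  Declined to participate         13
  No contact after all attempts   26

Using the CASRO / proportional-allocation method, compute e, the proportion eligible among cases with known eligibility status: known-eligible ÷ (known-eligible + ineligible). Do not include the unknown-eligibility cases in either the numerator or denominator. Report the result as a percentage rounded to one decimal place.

75.2%

Known eligible: 61 + 13 + 26 + 3 = 103
e = 103 / (103 + 34) = 103 / 137 = 0.7518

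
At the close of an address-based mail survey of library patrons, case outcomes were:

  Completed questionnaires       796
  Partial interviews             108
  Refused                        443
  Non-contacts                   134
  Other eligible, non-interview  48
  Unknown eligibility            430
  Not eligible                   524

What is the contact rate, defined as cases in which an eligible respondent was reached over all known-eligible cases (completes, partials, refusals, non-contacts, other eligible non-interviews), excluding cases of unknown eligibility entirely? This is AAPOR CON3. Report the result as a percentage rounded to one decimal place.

91.2%

Numerator → 796 + 108 + 443 + 48 = 1395
Denominator → 796 + 108 + 443 + 134 + 48 = 1529
CON3 = 1395 / 1529 = 0.9124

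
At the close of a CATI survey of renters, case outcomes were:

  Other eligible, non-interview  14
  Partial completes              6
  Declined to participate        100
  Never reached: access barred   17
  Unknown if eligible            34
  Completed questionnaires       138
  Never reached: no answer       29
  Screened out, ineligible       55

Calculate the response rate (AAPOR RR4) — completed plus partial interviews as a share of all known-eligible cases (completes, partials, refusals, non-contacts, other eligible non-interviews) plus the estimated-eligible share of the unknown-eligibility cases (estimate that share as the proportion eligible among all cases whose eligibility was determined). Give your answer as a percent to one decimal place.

43.3%

No contact after all attempts = 29 + 17 = 46
Top = 138 + 6 = 144
Known eligible = 138 + 6 + 100 + 46 + 14 = 304
e = 304 / (304 + 55) = 304 / 359 = 0.8468
Estimated eligible among unknowns = 0.8468 × 34 = 28.79
Denom = 304 + 28.79 = 332.79
RR4 = 144 / 332.79 = 0.4327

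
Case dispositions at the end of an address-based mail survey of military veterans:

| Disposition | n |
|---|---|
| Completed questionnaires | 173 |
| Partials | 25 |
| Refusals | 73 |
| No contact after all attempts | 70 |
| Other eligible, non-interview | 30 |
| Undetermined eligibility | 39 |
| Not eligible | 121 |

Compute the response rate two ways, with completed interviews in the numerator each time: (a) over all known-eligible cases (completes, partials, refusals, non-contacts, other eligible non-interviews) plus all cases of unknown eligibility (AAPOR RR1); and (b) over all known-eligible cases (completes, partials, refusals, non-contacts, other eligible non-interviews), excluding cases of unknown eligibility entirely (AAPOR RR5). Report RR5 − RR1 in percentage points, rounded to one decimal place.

4.4

Numerator = 173
Base = 173 + 25 + 73 + 70 + 30 + 39 = 410
RR1 = 173 / 410 = 0.4220
Base = 173 + 25 + 73 + 70 + 30 = 371
RR5 = 173 / 371 = 0.4663
Difference = 46.63 − 42.20 = 4.43 percentage points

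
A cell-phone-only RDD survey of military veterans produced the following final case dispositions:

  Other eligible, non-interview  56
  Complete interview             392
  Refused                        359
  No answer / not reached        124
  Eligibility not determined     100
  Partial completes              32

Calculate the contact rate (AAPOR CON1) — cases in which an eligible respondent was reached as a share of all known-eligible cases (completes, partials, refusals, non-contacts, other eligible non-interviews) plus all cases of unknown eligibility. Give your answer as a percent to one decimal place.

78.9%

Top → 392 + 32 + 359 + 56 = 839
Base → 392 + 32 + 359 + 124 + 56 + 100 = 1063
CON1 = 839 / 1063 = 0.7893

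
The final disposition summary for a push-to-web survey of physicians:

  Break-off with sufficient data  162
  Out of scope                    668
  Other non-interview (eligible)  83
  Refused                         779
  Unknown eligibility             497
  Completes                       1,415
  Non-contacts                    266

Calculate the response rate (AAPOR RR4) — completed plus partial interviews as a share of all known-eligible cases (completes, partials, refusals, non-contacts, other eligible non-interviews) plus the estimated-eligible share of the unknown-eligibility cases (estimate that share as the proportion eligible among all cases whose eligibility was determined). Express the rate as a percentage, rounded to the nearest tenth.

Numerator = 1415 + 162 = 1577
Known eligible = 1415 + 162 + 779 + 266 + 83 = 2705
e = 2705 / (2705 + 668) = 2705 / 3373 = 0.8020
Eligible share of unknowns = 0.8020 × 497 = 398.59
Denominator = 2705 + 398.59 = 3103.59
RR4 = 1577 / 3103.59 = 0.5081

50.8%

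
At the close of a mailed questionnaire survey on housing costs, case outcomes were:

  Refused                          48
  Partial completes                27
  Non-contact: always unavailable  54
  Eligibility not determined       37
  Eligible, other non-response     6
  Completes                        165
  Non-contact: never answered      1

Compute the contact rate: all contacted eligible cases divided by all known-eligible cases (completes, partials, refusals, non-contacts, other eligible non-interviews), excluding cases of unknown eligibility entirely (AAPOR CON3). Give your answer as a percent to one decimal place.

81.7%

Never reached = 1 + 54 = 55
Top: 165 + 27 + 48 + 6 = 246
Denominator: 165 + 27 + 48 + 55 + 6 = 301
CON3 = 246 / 301 = 0.8173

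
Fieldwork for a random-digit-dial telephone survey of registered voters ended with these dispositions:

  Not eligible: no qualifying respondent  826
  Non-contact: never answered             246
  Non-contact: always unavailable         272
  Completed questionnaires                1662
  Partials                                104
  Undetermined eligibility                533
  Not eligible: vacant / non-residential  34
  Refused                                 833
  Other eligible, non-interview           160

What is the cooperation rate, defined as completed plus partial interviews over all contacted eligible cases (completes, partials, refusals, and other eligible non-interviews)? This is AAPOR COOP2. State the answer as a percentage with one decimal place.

64.0%

No contact after all attempts = 246 + 272 = 518
Ineligible = 826 + 34 = 860
Num → 1662 + 104 = 1766
Base → 1662 + 104 + 833 + 160 = 2759
COOP2 = 1766 / 2759 = 0.6401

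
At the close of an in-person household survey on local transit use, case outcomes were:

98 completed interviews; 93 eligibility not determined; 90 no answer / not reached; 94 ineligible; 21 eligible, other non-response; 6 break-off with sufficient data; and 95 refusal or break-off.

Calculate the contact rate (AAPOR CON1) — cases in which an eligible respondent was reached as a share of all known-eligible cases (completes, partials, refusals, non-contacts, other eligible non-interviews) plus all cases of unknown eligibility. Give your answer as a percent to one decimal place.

Top → 98 + 6 + 95 + 21 = 220
Base → 98 + 6 + 95 + 90 + 21 + 93 = 403
CON1 = 220 / 403 = 0.5459

54.6%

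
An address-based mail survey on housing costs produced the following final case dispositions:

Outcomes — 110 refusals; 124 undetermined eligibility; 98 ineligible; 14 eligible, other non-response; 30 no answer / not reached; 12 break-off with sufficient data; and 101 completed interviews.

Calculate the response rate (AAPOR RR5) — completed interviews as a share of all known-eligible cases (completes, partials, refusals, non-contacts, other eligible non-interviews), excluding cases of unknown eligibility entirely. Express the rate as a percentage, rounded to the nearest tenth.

Num: 101
Denom: 101 + 12 + 110 + 30 + 14 = 267
RR5 = 101 / 267 = 0.3783

37.8%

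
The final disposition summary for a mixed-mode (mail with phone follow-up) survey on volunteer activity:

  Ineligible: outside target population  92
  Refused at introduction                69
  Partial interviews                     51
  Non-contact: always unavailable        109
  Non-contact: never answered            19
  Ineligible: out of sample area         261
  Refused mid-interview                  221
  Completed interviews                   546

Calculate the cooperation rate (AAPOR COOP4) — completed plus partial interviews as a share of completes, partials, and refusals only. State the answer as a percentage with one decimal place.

67.3%

Refusals = 69 + 221 = 290
No contact after all attempts = 19 + 109 = 128
Out of scope = 92 + 261 = 353
Top → 546 + 51 = 597
Denom → 546 + 51 + 290 = 887
COOP4 = 597 / 887 = 0.6731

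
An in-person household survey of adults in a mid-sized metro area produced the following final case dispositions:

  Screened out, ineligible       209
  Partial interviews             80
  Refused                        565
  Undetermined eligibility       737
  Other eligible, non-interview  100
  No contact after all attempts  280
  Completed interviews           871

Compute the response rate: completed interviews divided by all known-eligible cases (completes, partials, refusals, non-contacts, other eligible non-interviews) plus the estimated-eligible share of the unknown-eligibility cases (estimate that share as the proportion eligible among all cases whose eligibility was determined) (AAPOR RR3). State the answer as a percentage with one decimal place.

34.0%

Numerator: 871
Determined eligible: 871 + 80 + 565 + 280 + 100 = 1896
e = 1896 / (1896 + 209) = 1896 / 2105 = 0.9007
Eligible share of unknowns: 0.9007 × 737 = 663.82
Denominator: 1896 + 663.82 = 2559.82
RR3 = 871 / 2559.82 = 0.3403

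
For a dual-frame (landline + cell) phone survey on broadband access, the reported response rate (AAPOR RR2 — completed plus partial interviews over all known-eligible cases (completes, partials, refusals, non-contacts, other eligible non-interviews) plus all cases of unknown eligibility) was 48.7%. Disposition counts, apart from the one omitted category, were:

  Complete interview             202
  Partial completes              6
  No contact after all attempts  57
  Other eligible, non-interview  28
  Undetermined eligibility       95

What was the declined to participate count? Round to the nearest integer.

Num: 202 + 6 = 208
RR2 = 208 / D = 0.487
D = 208 / 0.487 = 427.1
Rest of base = 388
declined to participate = 427.1 − 388 ≈ 39

39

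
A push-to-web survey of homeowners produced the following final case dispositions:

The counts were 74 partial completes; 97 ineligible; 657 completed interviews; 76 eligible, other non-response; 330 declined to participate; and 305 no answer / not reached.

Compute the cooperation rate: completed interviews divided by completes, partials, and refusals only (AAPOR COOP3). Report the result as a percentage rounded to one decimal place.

61.9%

Numerator = 657
Denominator = 657 + 74 + 330 = 1061
COOP3 = 657 / 1061 = 0.6192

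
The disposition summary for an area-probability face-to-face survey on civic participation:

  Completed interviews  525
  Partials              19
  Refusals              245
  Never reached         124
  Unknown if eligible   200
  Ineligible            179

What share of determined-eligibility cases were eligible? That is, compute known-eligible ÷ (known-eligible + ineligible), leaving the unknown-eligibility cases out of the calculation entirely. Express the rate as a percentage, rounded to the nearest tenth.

83.6%

Eligible (known) = 525 + 19 + 245 + 124 = 913
e = 913 / (913 + 179) = 913 / 1092 = 0.8361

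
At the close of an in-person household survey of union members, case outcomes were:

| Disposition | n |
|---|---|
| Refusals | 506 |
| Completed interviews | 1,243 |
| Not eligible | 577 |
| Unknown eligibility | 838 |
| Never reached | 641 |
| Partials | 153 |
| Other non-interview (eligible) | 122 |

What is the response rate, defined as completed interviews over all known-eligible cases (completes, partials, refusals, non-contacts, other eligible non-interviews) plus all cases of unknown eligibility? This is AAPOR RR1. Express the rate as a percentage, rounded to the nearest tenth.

35.5%

Num → 1243
Denominator → 1243 + 153 + 506 + 641 + 122 + 838 = 3503
RR1 = 1243 / 3503 = 0.3548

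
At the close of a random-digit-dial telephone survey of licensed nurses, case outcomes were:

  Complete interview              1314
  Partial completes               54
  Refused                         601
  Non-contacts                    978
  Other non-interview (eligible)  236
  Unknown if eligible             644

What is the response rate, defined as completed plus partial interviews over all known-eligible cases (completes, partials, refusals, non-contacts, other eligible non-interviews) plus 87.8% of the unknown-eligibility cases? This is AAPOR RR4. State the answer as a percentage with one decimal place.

Numerator → 1314 + 54 = 1368
Determined eligible → 1314 + 54 + 601 + 978 + 236 = 3183
Eligible share of unknowns → 0.8780 × 644 = 565.43
Base → 3183 + 565.43 = 3748.43
RR4 = 1368 / 3748.43 = 0.3650

36.5%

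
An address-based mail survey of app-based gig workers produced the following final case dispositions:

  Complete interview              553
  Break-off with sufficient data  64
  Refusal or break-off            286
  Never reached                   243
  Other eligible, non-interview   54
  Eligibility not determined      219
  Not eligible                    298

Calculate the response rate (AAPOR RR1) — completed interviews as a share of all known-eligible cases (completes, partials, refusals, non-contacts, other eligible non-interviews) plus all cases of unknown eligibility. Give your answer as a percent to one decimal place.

39.0%

Num → 553
Denom → 553 + 64 + 286 + 243 + 54 + 219 = 1419
RR1 = 553 / 1419 = 0.3897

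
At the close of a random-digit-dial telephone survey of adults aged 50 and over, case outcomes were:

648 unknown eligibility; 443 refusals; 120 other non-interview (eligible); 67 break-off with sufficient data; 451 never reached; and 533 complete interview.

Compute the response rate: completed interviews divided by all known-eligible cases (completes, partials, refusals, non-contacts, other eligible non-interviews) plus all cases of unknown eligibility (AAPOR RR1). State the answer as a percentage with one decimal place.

Top: 533
Denominator: 533 + 67 + 443 + 451 + 120 + 648 = 2262
RR1 = 533 / 2262 = 0.2356

23.6%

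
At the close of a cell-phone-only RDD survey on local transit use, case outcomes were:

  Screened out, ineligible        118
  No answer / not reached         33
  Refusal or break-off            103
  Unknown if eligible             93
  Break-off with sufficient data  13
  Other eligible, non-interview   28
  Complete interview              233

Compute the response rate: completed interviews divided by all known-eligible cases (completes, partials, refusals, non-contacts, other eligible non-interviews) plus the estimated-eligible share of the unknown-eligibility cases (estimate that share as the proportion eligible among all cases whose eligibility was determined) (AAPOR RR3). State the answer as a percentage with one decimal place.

Num → 233
Known eligible → 233 + 13 + 103 + 33 + 28 = 410
e = 410 / (410 + 118) = 410 / 528 = 0.7765
Eligible share of unknowns → 0.7765 × 93 = 72.21
Denom → 410 + 72.21 = 482.21
RR3 = 233 / 482.21 = 0.4832

48.3%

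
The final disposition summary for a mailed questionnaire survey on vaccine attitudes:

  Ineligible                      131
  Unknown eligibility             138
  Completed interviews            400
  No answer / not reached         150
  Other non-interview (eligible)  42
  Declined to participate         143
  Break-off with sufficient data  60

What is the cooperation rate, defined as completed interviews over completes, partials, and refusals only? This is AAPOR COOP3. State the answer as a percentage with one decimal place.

66.3%

Top: 400
Base: 400 + 60 + 143 = 603
COOP3 = 400 / 603 = 0.6633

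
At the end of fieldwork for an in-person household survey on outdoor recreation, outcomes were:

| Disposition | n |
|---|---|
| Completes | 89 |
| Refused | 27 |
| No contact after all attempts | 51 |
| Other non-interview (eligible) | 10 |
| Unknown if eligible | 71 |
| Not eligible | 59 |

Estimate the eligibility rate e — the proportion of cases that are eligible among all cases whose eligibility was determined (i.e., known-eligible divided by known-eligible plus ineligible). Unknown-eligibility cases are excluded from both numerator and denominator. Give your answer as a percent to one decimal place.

75.0%

Determined eligible → 89 + 27 + 51 + 10 = 177
e = 177 / (177 + 59) = 177 / 236 = 0.7500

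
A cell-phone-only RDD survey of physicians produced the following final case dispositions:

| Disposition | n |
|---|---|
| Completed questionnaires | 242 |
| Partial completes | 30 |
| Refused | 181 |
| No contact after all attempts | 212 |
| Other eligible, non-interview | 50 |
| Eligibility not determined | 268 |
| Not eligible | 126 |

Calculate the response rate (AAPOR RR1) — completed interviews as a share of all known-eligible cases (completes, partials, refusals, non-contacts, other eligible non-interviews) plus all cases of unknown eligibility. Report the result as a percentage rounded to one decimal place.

24.6%

Num = 242
Denom = 242 + 30 + 181 + 212 + 50 + 268 = 983
RR1 = 242 / 983 = 0.2462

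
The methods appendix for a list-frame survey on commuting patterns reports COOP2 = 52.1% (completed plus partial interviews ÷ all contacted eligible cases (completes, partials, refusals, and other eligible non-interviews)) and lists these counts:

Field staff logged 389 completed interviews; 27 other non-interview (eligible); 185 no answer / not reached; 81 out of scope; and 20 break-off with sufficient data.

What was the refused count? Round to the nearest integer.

Num = 389 + 20 = 409
COOP2 = 409 / D = 0.521
D = 409 / 0.521 = 785.0
Remaining denominator categories sum to 436
refused = 785.0 − 436 ≈ 349

349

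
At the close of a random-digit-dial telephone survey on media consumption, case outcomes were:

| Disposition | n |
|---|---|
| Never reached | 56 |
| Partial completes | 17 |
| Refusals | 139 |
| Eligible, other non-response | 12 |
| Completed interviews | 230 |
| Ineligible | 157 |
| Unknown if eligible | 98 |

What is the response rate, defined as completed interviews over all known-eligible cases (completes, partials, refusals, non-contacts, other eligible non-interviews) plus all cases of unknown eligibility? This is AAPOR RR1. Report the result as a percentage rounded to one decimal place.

Num = 230
Denominator = 230 + 17 + 139 + 56 + 12 + 98 = 552
RR1 = 230 / 552 = 0.4167

41.7%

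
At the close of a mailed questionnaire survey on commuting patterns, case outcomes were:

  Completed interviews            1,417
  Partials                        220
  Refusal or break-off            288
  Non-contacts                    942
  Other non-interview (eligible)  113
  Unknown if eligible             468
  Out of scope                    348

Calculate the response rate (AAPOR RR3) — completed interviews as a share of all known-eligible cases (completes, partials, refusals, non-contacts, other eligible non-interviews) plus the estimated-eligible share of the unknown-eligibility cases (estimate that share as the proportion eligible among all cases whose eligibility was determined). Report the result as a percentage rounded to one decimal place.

Top: 1417
Known eligible: 1417 + 220 + 288 + 942 + 113 = 2980
e = 2980 / (2980 + 348) = 2980 / 3328 = 0.8954
Estimated eligible among unknowns: 0.8954 × 468 = 419.05
Denom: 2980 + 419.05 = 3399.05
RR3 = 1417 / 3399.05 = 0.4169

41.7%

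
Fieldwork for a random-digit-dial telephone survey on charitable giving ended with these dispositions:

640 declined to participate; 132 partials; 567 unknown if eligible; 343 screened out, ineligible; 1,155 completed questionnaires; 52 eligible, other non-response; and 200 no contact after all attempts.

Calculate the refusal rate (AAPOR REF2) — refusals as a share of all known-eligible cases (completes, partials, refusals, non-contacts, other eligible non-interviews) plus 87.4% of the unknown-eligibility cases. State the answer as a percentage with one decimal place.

Top → 640
Known eligible → 1155 + 132 + 640 + 200 + 52 = 2179
Estimated eligible among unknowns → 0.8740 × 567 = 495.56
Denominator → 2179 + 495.56 = 2674.56
REF2 = 640 / 2674.56 = 0.2393

23.9%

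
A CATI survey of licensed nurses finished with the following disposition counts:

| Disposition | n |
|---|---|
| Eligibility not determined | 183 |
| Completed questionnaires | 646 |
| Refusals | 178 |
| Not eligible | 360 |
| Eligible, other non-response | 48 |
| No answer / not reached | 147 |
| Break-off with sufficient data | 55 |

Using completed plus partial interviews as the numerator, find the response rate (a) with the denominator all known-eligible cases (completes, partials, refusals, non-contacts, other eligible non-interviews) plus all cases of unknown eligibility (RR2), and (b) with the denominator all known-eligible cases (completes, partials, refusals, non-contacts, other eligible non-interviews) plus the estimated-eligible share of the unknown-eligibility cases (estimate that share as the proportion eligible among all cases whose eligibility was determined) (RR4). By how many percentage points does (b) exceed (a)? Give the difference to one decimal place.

Num → 646 + 55 = 701
Denom → 646 + 55 + 178 + 147 + 48 + 183 = 1257
RR2 = 701 / 1257 = 0.5577
Determined eligible → 646 + 55 + 178 + 147 + 48 = 1074
e = 1074 / (1074 + 360) = 1074 / 1434 = 0.7490
Eligible share of unknowns → 0.7490 × 183 = 137.07
Denom → 1074 + 137.07 = 1211.07
RR4 = 701 / 1211.07 = 0.5788
Difference = 57.88 − 55.77 = 2.11 percentage points

2.1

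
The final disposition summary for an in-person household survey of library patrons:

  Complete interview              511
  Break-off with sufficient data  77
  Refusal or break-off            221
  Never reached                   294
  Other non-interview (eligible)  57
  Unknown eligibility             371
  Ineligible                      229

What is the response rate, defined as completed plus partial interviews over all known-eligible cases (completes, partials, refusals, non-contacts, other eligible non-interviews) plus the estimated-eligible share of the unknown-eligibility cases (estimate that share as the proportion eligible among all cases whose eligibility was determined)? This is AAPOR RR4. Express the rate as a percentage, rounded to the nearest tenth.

Num → 511 + 77 = 588
Eligible (known) → 511 + 77 + 221 + 294 + 57 = 1160
e = 1160 / (1160 + 229) = 1160 / 1389 = 0.8351
e × U → 0.8351 × 371 = 309.82
Base → 1160 + 309.82 = 1469.82
RR4 = 588 / 1469.82 = 0.4000

40.0%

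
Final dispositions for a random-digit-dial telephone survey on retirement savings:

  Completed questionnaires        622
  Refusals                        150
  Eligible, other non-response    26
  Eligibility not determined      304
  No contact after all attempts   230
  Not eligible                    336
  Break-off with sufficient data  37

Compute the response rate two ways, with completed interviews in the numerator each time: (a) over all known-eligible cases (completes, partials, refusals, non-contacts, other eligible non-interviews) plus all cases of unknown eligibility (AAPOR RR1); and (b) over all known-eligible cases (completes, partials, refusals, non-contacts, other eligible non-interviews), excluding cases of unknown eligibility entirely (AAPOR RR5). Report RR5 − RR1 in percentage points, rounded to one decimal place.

Top → 622
Base → 622 + 37 + 150 + 230 + 26 + 304 = 1369
RR1 = 622 / 1369 = 0.4543
Base → 622 + 37 + 150 + 230 + 26 = 1065
RR5 = 622 / 1065 = 0.5840
Difference = 58.40 − 45.43 = 12.97 percentage points

13.0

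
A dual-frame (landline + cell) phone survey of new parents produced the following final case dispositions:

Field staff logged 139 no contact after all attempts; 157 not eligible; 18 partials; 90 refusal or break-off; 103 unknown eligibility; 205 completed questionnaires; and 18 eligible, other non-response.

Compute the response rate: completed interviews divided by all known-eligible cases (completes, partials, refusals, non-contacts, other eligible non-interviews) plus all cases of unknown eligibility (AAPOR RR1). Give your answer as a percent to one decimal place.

35.8%

Num = 205
Denominator = 205 + 18 + 90 + 139 + 18 + 103 = 573
RR1 = 205 / 573 = 0.3578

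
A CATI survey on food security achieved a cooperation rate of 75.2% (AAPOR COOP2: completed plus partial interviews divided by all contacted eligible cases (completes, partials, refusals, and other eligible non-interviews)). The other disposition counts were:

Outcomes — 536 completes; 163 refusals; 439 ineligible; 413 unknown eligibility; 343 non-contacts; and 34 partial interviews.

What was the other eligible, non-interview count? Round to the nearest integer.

25

Numerator = 536 + 34 = 570
COOP2 = 570 / D = 0.752
D = 570 / 0.752 = 758.0
Remaining denominator categories sum to 733
other eligible, non-interview = 758.0 − 733 ≈ 25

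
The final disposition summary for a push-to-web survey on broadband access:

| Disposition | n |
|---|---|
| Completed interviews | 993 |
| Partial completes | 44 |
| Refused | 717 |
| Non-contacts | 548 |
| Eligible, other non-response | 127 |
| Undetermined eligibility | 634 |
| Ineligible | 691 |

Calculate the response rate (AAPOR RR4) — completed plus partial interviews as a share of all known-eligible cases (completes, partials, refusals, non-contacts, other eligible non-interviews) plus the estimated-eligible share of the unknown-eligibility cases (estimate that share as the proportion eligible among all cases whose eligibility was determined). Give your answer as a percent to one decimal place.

35.5%

Num = 993 + 44 = 1037
Eligible (known) = 993 + 44 + 717 + 548 + 127 = 2429
e = 2429 / (2429 + 691) = 2429 / 3120 = 0.7785
Eligible share of unknowns = 0.7785 × 634 = 493.57
Base = 2429 + 493.57 = 2922.57
RR4 = 1037 / 2922.57 = 0.3548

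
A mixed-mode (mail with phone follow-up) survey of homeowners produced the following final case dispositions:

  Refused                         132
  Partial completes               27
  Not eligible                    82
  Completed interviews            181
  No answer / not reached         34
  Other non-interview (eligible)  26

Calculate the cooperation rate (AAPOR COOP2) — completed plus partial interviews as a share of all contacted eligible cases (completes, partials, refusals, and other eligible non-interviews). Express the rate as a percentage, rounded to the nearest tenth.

Top = 181 + 27 = 208
Base = 181 + 27 + 132 + 26 = 366
COOP2 = 208 / 366 = 0.5683

56.8%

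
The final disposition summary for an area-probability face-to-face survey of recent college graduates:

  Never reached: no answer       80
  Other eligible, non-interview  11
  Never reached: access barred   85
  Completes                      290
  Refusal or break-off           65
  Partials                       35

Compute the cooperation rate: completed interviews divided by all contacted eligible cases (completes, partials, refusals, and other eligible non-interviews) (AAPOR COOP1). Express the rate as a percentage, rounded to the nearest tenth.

Never reached = 80 + 85 = 165
Num: 290
Denominator: 290 + 35 + 65 + 11 = 401
COOP1 = 290 / 401 = 0.7232

72.3%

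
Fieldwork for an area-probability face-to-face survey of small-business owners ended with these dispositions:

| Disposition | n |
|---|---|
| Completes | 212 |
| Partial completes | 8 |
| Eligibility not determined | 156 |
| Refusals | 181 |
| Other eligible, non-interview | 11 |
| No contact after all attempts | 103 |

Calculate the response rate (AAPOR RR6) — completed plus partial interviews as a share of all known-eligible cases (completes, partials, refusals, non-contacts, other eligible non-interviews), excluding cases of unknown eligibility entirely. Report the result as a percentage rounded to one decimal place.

Top: 212 + 8 = 220
Base: 212 + 8 + 181 + 103 + 11 = 515
RR6 = 220 / 515 = 0.4272

42.7%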